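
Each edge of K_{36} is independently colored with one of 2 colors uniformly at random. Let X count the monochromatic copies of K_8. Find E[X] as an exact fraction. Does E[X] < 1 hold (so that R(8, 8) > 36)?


E[X] = C(36, 8) · 2^{1 − 28} = 30260340 · 2^{−27} = 30260340/134217728.
As a reduced fraction: E[X] = 7565085/33554432 ≈ 0.225457.
Is E[X] < 1? YES.
Since E[X] < 1, there exists a 2-coloring of K_{36} with no monochromatic K_8; hence R(8, 8) > 36.

E[X] = 7565085/33554432 ≈ 0.225457; E[X] < 1, so R(8, 8) > 36.


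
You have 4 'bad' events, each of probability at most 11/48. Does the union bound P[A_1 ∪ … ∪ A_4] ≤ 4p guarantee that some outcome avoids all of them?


Union bound: P[∪_{i=1}^{4} A_i] ≤ Σ_i P[A_i] ≤ 4·p = 4·(11/48) = 11/12.
Numerically: 11/12 ≈ 0.916667.
Is 11/12 < 1? YES.
Since P[∪ A_i] ≤ 11/12 < 1, the complement has P[∩ A_i^c] ≥ 1 − 11/12 = 1/12 > 0, so some outcome avoids every A_i.

4·p = 11/12 ≈ 0.916667; existence CERTIFIED by the union bound.


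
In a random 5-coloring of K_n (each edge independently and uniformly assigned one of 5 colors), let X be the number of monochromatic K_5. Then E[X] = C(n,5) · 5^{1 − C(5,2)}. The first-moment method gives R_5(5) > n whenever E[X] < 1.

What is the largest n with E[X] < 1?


We need C(n, 5) · 5^{1 − 10} < 1, i.e. C(n, 5) < 5^{10 − 1} = 1953125.
Check values of n near the boundary:
  n = 47: C(47, 5) = 1533939; 1533939 < 1953125? YES
  n = 48: C(48, 5) = 1712304; 1712304 < 1953125? YES
  n = 49: C(49, 5) = 1906884; 1906884 < 1953125? YES
  n = 50: C(50, 5) = 2118760; 2118760 < 1953125? NO
  n = 51: C(51, 5) = 2349060; 2349060 < 1953125? NO
  n = 52: C(52, 5) = 2598960; 2598960 < 1953125? NO
The largest n with C(n, 5) < 1953125 is n = 49 (where E[X] = 1906884/1953125 ≈ 0.976325). Hence R_5(5) > 49, i.e. R_5(5) ≥ 50.

Largest n = 49; hence R_5(5) > 49.


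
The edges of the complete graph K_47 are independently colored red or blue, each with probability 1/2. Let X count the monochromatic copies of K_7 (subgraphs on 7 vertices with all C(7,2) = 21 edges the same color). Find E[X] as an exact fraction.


Let X = Σ_S X_S over the C(47, 7) = 62891499 subsets S of size 7, where X_S = 1 if the K_7 on S is monochromatic.
For a fixed S, the K_7 on S has C(7, 2) = 21 edges. P[all 21 edges red] = (1/2)^21, and likewise for blue, so P[monochromatic] = 2·(1/2)^21 = 2^{1 − 21} = 1/1048576.
By linearity of expectation: E[X] = C(47, 7) · 2^{1 − 21} = 62891499 · 1/1048576 = 62891499/1048576.
Numerically: E[X] ≈ 59.978007.

E[X] = C(47,7)·2^(1−C(7,2)) = 62891499/1048576 ≈ 59.978007.


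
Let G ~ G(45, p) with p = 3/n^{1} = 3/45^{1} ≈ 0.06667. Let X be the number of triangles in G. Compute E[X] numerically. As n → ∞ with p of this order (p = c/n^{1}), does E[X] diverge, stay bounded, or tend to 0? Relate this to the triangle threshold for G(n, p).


Number of potential triangles: C(45, 3) = 14190.
Each occurs with probability p³ ≈ (0.06667)³ ≈ 2.962963e-04.
By linearity: E[X] = C(45, 3)·p³ ≈ 14190 · 2.962963e-04 ≈ 4.2044.
Here α = 1, so p = 3/n is exactly at the triangle threshold p ~ 1/n. Asymptotically E[X] → c³/6 = 3³/6 = 9/2 ≈ 4.5000, a bounded constant. In this regime the triangle count is asymptotically Poisson(c³/6).

E[X] ≈ 4.2044; in regime p = Θ(1/n^{1}) E[X] stays bounded (at the triangle threshold p ~ 1/n).


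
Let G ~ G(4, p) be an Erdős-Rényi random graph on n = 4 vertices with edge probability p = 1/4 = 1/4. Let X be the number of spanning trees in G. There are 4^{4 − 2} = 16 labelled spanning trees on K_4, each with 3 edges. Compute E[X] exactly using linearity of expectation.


K_4 has 4^{4 − 2} = 16 labelled spanning trees.
For each such spanning tree H, let X_H = 1 if all 3 edges of H are present in G. Then P[X_H = 1] = p^{3} = (1/4)^{3} = 1/64.
By linearity of expectation: E[X] = Σ_H E[X_H] = 16 · p^{3} = 16 · 1/64 = 1/4.
Numerically: E[X] ≈ 0.25.

E[X] = 16 · (1/4)^{3} = 1/4 ≈ 0.25.


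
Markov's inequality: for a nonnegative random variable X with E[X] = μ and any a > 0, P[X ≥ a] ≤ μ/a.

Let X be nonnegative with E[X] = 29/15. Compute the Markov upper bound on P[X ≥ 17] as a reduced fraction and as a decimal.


μ = E[X] = 29/15, a = 17.
Markov: P[X ≥ 17] ≤ μ/a = (29/15)/17 = 29/255.
Numerically: ≈ 0.11373.
(Since a = 17 > μ = 1.93333, the bound 29/255 is < 1 and informative.)

P[X ≥ 17] ≤ 29/255 ≈ 0.11373.


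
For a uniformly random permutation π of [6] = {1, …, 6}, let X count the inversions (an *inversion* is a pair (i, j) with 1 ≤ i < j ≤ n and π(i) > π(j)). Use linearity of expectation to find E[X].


Write X = Σ X_I over the C(6, 2) = 15 pairs i < j, with X_I the indicator of one inversion.
There are 15 indicators.
For each fixed pair i < j, the values π(i) and π(j) are two distinct elements of {1, …, 6} in uniformly random order; by symmetry P[π(i) > π(j)] = 1/2.
By linearity: E[X] = 15 · (1/2) = C(6, 2) · (1/2) = 15/2 = 15/2 ≈ 7.500.

E[X] = 15/2 = 7.500.


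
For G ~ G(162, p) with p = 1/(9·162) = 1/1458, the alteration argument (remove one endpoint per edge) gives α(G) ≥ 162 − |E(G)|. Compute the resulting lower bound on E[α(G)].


E[|E(G)|] = C(162, 2)·p = 13041 · (1/1458) = 161/18.
E[α(G)] ≥ n − E[|E(G)|] = 162 − 161/18 = 2755/18.
Numerically: ≈ 153.055556.
(This is only a lower bound; the true E[α(G)] may be larger.)

E[α(G)] ≥ 2755/18 ≈ 153.055556.


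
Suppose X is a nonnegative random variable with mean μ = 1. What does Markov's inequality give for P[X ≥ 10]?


μ = E[X] = 1, a = 10.
Markov: P[X ≥ 10] ≤ μ/a = (1)/10 = 1/10.
Numerically: ≈ 0.100.
(Since a = 10 > μ = 1.000, the bound 1/10 is < 1 and informative.)

P[X ≥ 10] ≤ 1/10 ≈ 0.100.


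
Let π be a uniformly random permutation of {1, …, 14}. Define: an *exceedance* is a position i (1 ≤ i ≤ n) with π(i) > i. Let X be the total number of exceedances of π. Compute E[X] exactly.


Write X = Σ_{i=1}^{14} X_i, where X_i = 1_{π(i) > i}.
For each fixed i, π(i) is uniform over {1, …, 14} (marginal of a uniform permutation), so P[π(i) > i] = (n − i)/n. Summing: Σ_{i=1}^{14} (n − i)/n = (0 + 1 + … + 13)/14 = 14(14 − 1)/(2·14) = (14 − 1)/2.
Hence E[X] = Σ_{i=1}^{14} (14 − i)/14 = 13/2 ≈ 6.500000.

E[X] = 13/2 = 6.500000.


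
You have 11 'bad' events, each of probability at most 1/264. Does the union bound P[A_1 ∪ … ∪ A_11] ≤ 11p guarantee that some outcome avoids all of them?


Union bound: P[∪_{i=1}^{11} A_i] ≤ Σ_i P[A_i] ≤ 11·p = 11·(1/264) = 1/24.
Numerically: 1/24 ≈ 0.041667.
Is 1/24 < 1? YES.
Since P[∪ A_i] ≤ 1/24 < 1, the complement has P[∩ A_i^c] ≥ 1 − 1/24 = 23/24 > 0, so some outcome avoids every A_i.

11·p = 1/24 ≈ 0.041667; existence CERTIFIED by the union bound.


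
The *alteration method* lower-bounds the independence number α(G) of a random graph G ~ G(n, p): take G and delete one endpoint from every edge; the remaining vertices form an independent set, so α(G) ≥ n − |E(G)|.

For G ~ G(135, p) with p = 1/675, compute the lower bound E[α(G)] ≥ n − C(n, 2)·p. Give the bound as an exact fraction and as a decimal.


E[|E(G)|] = C(135, 2)·p = 9045 · (1/675) = 67/5.
E[α(G)] ≥ n − E[|E(G)|] = 135 − 67/5 = 608/5.
Numerically: ≈ 121.6000.
(This is only a lower bound; the true E[α(G)] may be larger.)

E[α(G)] ≥ 608/5 ≈ 121.6000.


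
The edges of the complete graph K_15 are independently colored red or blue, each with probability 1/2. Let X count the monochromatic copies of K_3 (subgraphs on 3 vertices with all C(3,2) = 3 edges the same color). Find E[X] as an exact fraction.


Let X = Σ_S X_S over the C(15, 3) = 455 subsets S of size 3, where X_S = 1 if the K_3 on S is monochromatic.
For a fixed S, the K_3 on S has C(3, 2) = 3 edges. P[all 3 edges red] = (1/2)^3, and likewise for blue, so P[monochromatic] = 2·(1/2)^3 = 2^{1 − 3} = 1/4.
By linearity: E[X] = C(15, 3) · 2^{1 − 3} = 455 · 1/4 = 455/4.
Numerically: E[X] ≈ 113.75000.

E[X] = C(15,3)·2^(1−C(3,2)) = 455/4 ≈ 113.75000.


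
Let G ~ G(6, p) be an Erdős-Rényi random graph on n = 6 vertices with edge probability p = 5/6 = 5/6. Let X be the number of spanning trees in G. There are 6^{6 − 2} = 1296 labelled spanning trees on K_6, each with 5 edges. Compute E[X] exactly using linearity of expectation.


K_6 has 6^{6 − 2} = 1296 labelled spanning trees.
For each such spanning tree H, let X_H = 1 if all 5 edges of H are present in G. Then P[X_H = 1] = p^{5} = (5/6)^{5} = 3125/7776.
By linearity: E[X] = Σ_H E[X_H] = 1296 · p^{5} = 1296 · 3125/7776 = 3125/6.
Numerically: E[X] ≈ 520.83.

E[X] = 1296 · (5/6)^{5} = 3125/6 ≈ 520.83.


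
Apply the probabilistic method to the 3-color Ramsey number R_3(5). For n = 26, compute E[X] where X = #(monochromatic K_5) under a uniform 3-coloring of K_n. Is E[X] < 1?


E[X] = C(26, 5) · 3^{1 − 10} = 65780 · 3^{−9} = 65780/19683.
As a reduced fraction: E[X] = 65780/19683 ≈ 3.34197.
Is E[X] < 1? NO.
Since E[X] ≥ 1, the first-moment bound is inconclusive at n = 26; it does NOT by itself certify R_3(5) > 26.

E[X] = 65780/19683 ≈ 3.34197; E[X] ≥ 1; first-moment method inconclusive here.


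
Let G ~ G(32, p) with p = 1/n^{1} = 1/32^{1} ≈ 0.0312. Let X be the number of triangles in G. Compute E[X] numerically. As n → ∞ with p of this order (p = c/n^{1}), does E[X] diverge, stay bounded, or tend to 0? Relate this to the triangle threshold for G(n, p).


Number of potential triangles: C(32, 3) = 4960.
Each occurs with probability p³ ≈ (0.0312)³ ≈ 3.05176e-05.
By linearity: E[X] = C(32, 3)·p³ ≈ 4960 · 3.05176e-05 ≈ 0.151.
Here α = 1, so p = 1/n is exactly at the triangle threshold p ~ 1/n. Asymptotically E[X] → c³/6 = 1³/6 = 1/6 ≈ 0.167, a bounded constant. In this regime the triangle count is asymptotically Poisson(c³/6).

E[X] ≈ 0.151; in regime p = Θ(1/n^{1}) E[X] stays bounded (at the triangle threshold p ~ 1/n).


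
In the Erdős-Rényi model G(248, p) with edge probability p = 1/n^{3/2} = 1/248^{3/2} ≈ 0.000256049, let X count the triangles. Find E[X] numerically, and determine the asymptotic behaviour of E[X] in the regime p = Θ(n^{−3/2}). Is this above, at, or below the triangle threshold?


Number of potential triangles: C(248, 3) = 2511496.
Each occurs with probability p³ ≈ (0.000256049)³ ≈ 1.67867814e-11.
By linearity: E[X] = C(248, 3)·p³ ≈ 2511496 · 1.67867814e-11 ≈ 0.000042.
Since α = 3/2 > 1, p = c/n^{3/2} = o(1/n) is below the triangle threshold p ~ 1/n. Asymptotically E[X] ~ (c³/6)·n^{3(1−α)} = (1³/6)·n^{-1.5} → 0, so by Markov's inequality G has no triangles w.h.p.

E[X] ≈ 0.000042; in regime p = Θ(1/n^{3/2}) E[X] tends to 0 (below the triangle threshold p ~ 1/n).


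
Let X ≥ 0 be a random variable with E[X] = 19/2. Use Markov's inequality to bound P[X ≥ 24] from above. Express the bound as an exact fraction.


μ = E[X] = 19/2, a = 24.
Markov: P[X ≥ 24] ≤ μ/a = (19/2)/24 = 19/48.
Numerically: ≈ 0.3958.
(Since a = 24 > μ = 9.5000, the bound 19/48 is < 1 and informative.)

P[X ≥ 24] ≤ 19/48 ≈ 0.3958.


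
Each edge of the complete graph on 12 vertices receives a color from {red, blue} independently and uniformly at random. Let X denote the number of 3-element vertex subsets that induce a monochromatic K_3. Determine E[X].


Let X = Σ_S X_S over the C(12, 3) = 220 subsets S of size 3, where X_S = 1 if the K_3 on S is monochromatic.
For a fixed S, the K_3 on S has C(3, 2) = 3 edges. P[all 3 edges red] = (1/2)^3, and likewise for blue, so P[monochromatic] = 2·(1/2)^3 = 2^{1 − 3} = 1/4.
Summing: E[X] = C(12, 3) · 2^{1 − 3} = 220 · 1/4 = 55.
Numerically: E[X] ≈ 55.000.

E[X] = C(12,3)·2^(1−C(3,2)) = 55 ≈ 55.000.


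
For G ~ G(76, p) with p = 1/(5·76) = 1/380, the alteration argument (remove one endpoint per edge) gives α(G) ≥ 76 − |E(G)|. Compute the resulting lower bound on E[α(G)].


E[|E(G)|] = C(76, 2)·p = 2850 · (1/380) = 15/2.
E[α(G)] ≥ n − E[|E(G)|] = 76 − 15/2 = 137/2.
Numerically: ≈ 68.500000.
(This is only a lower bound; the true E[α(G)] may be larger.)

E[α(G)] ≥ 137/2 ≈ 68.500000.


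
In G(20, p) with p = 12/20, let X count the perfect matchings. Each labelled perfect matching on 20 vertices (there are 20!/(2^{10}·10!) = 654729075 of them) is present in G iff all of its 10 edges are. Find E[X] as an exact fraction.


K_20 has 20!/(2^{10}·10!) = 654729075 labelled perfect matchings.
For each such perfect matching H, let X_H = 1 if all 10 edges of H are present in G. Then P[X_H = 1] = p^{10} = (3/5)^{10} = 59049/9765625.
By linearity: E[X] = Σ_H E[X_H] = 654729075 · p^{10} = 654729075 · 59049/9765625 = 1546443885987/390625.
Numerically: E[X] ≈ 3.959e+06.

E[X] = 654729075 · (3/5)^{10} = 1546443885987/390625 ≈ 3.959e+06.


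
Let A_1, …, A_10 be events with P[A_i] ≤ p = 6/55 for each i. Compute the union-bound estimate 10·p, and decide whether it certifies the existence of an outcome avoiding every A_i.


Union bound: P[∪_{i=1}^{10} A_i] ≤ Σ_i P[A_i] ≤ 10·p = 10·(6/55) = 12/11.
Numerically: 12/11 ≈ 1.0909.
Is 12/11 < 1? NO.
Since the bound 12/11 is ≥ 1, the union bound is uninformative here; it does NOT by itself certify existence.

10·p = 12/11 ≈ 1.0909; existence NOT certified by the union bound.


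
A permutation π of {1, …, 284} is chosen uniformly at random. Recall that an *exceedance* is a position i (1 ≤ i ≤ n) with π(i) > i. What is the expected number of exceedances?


Write X = Σ_{i=1}^{284} X_i, where X_i = 1_{π(i) > i}.
For each fixed i, π(i) is uniform over {1, …, 284} (marginal of a uniform permutation), so P[π(i) > i] = (n − i)/n. Summing: Σ_{i=1}^{284} (n − i)/n = (0 + 1 + … + 283)/284 = 284(284 − 1)/(2·284) = (284 − 1)/2.
Hence E[X] = Σ_{i=1}^{284} (284 − i)/284 = 283/2 ≈ 141.500.

E[X] = 283/2 = 141.500.


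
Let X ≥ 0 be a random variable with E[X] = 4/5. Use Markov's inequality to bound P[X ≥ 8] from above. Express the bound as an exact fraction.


μ = E[X] = 4/5, a = 8.
Markov: P[X ≥ 8] ≤ μ/a = (4/5)/8 = 1/10.
Numerically: ≈ 0.100.
(Since a = 8 > μ = 0.800, the bound 1/10 is < 1 and informative.)

P[X ≥ 8] ≤ 1/10 ≈ 0.100.


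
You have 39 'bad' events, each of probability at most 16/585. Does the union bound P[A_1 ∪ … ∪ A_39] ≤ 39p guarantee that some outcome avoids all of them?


Union bound: P[∪_{i=1}^{39} A_i] ≤ Σ_i P[A_i] ≤ 39·p = 39·(16/585) = 16/15.
Numerically: 16/15 ≈ 1.067.
Is 16/15 < 1? NO.
Since the bound 16/15 is ≥ 1, the union bound is uninformative here; it does NOT by itself certify existence.

39·p = 16/15 ≈ 1.067; existence NOT certified by the union bound.


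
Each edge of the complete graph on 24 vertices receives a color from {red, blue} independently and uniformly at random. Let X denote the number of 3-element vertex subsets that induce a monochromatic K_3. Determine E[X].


Let X = Σ_S X_S over the C(24, 3) = 2024 subsets S of size 3, where X_S = 1 if the K_3 on S is monochromatic.
For a fixed S, the K_3 on S has C(3, 2) = 3 edges. P[all 3 edges red] = (1/2)^3, and likewise for blue, so P[monochromatic] = 2·(1/2)^3 = 2^{1 − 3} = 1/4.
Summing: E[X] = C(24, 3) · 2^{1 − 3} = 2024 · 1/4 = 506.
Numerically: E[X] ≈ 506.000.

E[X] = C(24,3)·2^(1−C(3,2)) = 506 ≈ 506.000.


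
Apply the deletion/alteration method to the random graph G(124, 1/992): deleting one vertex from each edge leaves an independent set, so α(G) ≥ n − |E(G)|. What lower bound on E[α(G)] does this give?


E[|E(G)|] = C(124, 2)·p = 7626 · (1/992) = 123/16.
E[α(G)] ≥ n − E[|E(G)|] = 124 − 123/16 = 1861/16.
Numerically: ≈ 116.31250.
(This is only a lower bound; the true E[α(G)] may be larger.)

E[α(G)] ≥ 1861/16 ≈ 116.31250.


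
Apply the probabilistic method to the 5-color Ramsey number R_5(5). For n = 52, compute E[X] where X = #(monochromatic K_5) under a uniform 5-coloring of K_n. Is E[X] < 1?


E[X] = C(52, 5) · 5^{1 − 10} = 2598960 · 5^{−9} = 2598960/1953125.
As a reduced fraction: E[X] = 519792/390625 ≈ 1.33067.
Is E[X] < 1? NO.
Since E[X] ≥ 1, the first-moment bound is inconclusive at n = 52; it does NOT by itself certify R_5(5) > 52.

E[X] = 519792/390625 ≈ 1.33067; E[X] ≥ 1; first-moment method inconclusive here.


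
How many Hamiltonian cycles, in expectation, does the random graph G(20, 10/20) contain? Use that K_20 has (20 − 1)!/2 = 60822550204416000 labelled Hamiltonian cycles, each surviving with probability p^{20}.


K_20 has (20 − 1)!/2 = 60822550204416000 labelled Hamiltonian cycles.
For each such Hamiltonian cycle H, let X_H = 1 if all 20 edges of H are present in G. Then P[X_H = 1] = p^{20} = (1/2)^{20} = 1/1048576.
Summing the indicators: E[X] = Σ_H E[X_H] = 60822550204416000 · p^{20} = 60822550204416000 · 1/1048576 = 1856156927625/32.
Numerically: E[X] ≈ 5.8e+10.

E[X] = 60822550204416000 · (1/2)^{20} = 1856156927625/32 ≈ 5.8e+10.


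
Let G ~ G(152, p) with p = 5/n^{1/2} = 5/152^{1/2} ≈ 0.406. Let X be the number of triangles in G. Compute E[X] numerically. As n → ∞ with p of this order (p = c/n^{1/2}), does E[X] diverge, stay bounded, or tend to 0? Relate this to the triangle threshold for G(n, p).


Number of potential triangles: C(152, 3) = 573800.
Each occurs with probability p³ ≈ (0.406)³ ≈ 6.67029e-02.
By linearity: E[X] = C(152, 3)·p³ ≈ 573800 · 6.67029e-02 ≈ 38274.117.
Since α = 1/2 < 1, p = c/n^{1/2} ≫ 1/n is above the triangle threshold p ~ 1/n. Asymptotically E[X] ~ (c³/6)·n^{3(1−α)} = (5³/6)·n^{1.5} → ∞; triangles are abundant w.h.p.

E[X] ≈ 38274.117; in regime p = Θ(1/n^{1/2}) E[X] diverges (above the triangle threshold p ~ 1/n).


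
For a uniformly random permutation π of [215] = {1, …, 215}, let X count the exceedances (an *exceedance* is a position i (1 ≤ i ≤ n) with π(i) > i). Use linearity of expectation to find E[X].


Write X = Σ_{i=1}^{215} X_i, where X_i = 1_{π(i) > i}.
For each fixed i, π(i) is uniform over {1, …, 215} (marginal of a uniform permutation), so P[π(i) > i] = (n − i)/n. Summing: Σ_{i=1}^{215} (n − i)/n = (0 + 1 + … + 214)/215 = 215(215 − 1)/(2·215) = (215 − 1)/2.
Hence E[X] = Σ_{i=1}^{215} (215 − i)/215 = 107 ≈ 107.00000.

E[X] = 107 = 107.00000.


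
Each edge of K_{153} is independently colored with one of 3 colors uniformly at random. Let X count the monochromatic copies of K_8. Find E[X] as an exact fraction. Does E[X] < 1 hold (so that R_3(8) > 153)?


E[X] = C(153, 8) · 3^{1 − 28} = 6183023199255 · 3^{−27} = 6183023199255/7625597484987.
As a reduced fraction: E[X] = 687002577695/847288609443 ≈ 0.810825.
Is E[X] < 1? YES.
Since E[X] < 1, there exists a 3-coloring of K_{153} with no monochromatic K_8; hence R_3(8) > 153.

E[X] = 687002577695/847288609443 ≈ 0.810825; E[X] < 1, so R_3(8) > 153.


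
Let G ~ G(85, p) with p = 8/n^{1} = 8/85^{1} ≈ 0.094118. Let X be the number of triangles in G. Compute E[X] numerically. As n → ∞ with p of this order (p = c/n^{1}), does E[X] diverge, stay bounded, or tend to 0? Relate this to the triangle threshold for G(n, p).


Number of potential triangles: C(85, 3) = 98770.
Each occurs with probability p³ ≈ (0.094118)³ ≈ 8.3370649e-04.
By linearity: E[X] = C(85, 3)·p³ ≈ 98770 · 8.3370649e-04 ≈ 82.34519.
Here α = 1, so p = 8/n is exactly at the triangle threshold p ~ 1/n. Asymptotically E[X] → c³/6 = 8³/6 = 256/3 ≈ 85.33333, a bounded constant. In this regime the triangle count is asymptotically Poisson(c³/6).

E[X] ≈ 82.34519; in regime p = Θ(1/n^{1}) E[X] stays bounded (at the triangle threshold p ~ 1/n).


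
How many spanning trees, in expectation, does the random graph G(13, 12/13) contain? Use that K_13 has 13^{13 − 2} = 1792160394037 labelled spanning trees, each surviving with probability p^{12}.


K_13 has 13^{13 − 2} = 1792160394037 labelled spanning trees.
For each such spanning tree H, let X_H = 1 if all 12 edges of H are present in G. Then P[X_H = 1] = p^{12} = (12/13)^{12} = 8916100448256/23298085122481.
By linearity: E[X] = Σ_H E[X_H] = 1792160394037 · p^{12} = 1792160394037 · 8916100448256/23298085122481 = 8916100448256/13.
Numerically: E[X] ≈ 6.859e+11.

E[X] = 1792160394037 · (12/13)^{12} = 8916100448256/13 ≈ 6.859e+11.


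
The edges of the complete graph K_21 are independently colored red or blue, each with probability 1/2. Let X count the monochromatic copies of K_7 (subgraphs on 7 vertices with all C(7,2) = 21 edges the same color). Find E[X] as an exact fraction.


Let X = Σ_S X_S over the C(21, 7) = 116280 subsets S of size 7, where X_S = 1 if the K_7 on S is monochromatic.
For a fixed S, the K_7 on S has C(7, 2) = 21 edges. P[all 21 edges red] = (1/2)^21, and likewise for blue, so P[monochromatic] = 2·(1/2)^21 = 2^{1 − 21} = 1/1048576.
By linearity of expectation: E[X] = C(21, 7) · 2^{1 − 21} = 116280 · 1/1048576 = 14535/131072.
Numerically: E[X] ≈ 0.111.

E[X] = C(21,7)·2^(1−C(7,2)) = 14535/131072 ≈ 0.111.


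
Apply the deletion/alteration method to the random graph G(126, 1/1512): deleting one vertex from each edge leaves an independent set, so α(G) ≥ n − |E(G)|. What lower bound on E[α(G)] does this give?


E[|E(G)|] = C(126, 2)·p = 7875 · (1/1512) = 125/24.
E[α(G)] ≥ n − E[|E(G)|] = 126 − 125/24 = 2899/24.
Numerically: ≈ 120.79167.
(This is only a lower bound; the true E[α(G)] may be larger.)

E[α(G)] ≥ 2899/24 ≈ 120.79167.


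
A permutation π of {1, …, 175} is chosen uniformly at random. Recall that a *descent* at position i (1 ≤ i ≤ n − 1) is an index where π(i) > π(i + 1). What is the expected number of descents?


Write X = Σ X_I over i = 1, …, 174, with X_I the indicator of one descent.
There are 174 indicators.
For each fixed i, the pair (π(i), π(i+1)) is a uniformly random ordered pair of distinct values from {1, …, 175}; by symmetry P[π(i) > π(i+1)] = 1/2.
By linearity: E[X] = 174 · (1/2) = (175 − 1) · (1/2) = 87 ≈ 87.0000.

E[X] = 87 = 87.0000.


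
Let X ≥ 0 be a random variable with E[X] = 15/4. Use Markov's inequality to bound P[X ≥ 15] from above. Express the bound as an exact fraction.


μ = E[X] = 15/4, a = 15.
Markov: P[X ≥ 15] ≤ μ/a = (15/4)/15 = 1/4.
Numerically: ≈ 0.25000.
(Since a = 15 > μ = 3.75000, the bound 1/4 is < 1 and informative.)

P[X ≥ 15] ≤ 1/4 ≈ 0.25000.


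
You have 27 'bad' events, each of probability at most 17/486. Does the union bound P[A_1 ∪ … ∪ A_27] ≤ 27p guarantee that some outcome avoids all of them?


Union bound: P[∪_{i=1}^{27} A_i] ≤ Σ_i P[A_i] ≤ 27·p = 27·(17/486) = 17/18.
Numerically: 17/18 ≈ 0.9444.
Is 17/18 < 1? YES.
Since P[∪ A_i] ≤ 17/18 < 1, the complement has P[∩ A_i^c] ≥ 1 − 17/18 = 1/18 > 0, so some outcome avoids every A_i.

27·p = 17/18 ≈ 0.9444; existence CERTIFIED by the union bound.


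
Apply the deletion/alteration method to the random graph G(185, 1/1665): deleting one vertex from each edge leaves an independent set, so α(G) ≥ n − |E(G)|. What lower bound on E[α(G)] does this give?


E[|E(G)|] = C(185, 2)·p = 17020 · (1/1665) = 92/9.
E[α(G)] ≥ n − E[|E(G)|] = 185 − 92/9 = 1573/9.
Numerically: ≈ 174.7778.
(This is only a lower bound; the true E[α(G)] may be larger.)

E[α(G)] ≥ 1573/9 ≈ 174.7778.


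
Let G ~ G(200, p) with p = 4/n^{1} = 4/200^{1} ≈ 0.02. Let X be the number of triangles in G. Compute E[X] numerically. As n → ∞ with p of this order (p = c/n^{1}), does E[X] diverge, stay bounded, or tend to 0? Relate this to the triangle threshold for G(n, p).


Number of potential triangles: C(200, 3) = 1313400.
Each occurs with probability p³ ≈ (0.02)³ ≈ 8.00000000e-06.
By linearity: E[X] = C(200, 3)·p³ ≈ 1313400 · 8.00000000e-06 ≈ 10.507200.
Here α = 1, so p = 4/n is exactly at the triangle threshold p ~ 1/n. Asymptotically E[X] → c³/6 = 4³/6 = 32/3 ≈ 10.666667, a bounded constant. In this regime the triangle count is asymptotically Poisson(c³/6).

E[X] ≈ 10.507200; in regime p = Θ(1/n^{1}) E[X] stays bounded (at the triangle threshold p ~ 1/n).


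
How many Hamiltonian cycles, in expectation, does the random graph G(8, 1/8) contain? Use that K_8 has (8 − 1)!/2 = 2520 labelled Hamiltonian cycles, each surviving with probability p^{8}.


K_8 has (8 − 1)!/2 = 2520 labelled Hamiltonian cycles.
For each such Hamiltonian cycle H, let X_H = 1 if all 8 edges of H are present in G. Then P[X_H = 1] = p^{8} = (1/8)^{8} = 1/16777216.
By linearity of expectation: E[X] = Σ_H E[X_H] = 2520 · p^{8} = 2520 · 1/16777216 = 315/2097152.
Numerically: E[X] ≈ 0.00015.

E[X] = 2520 · (1/8)^{8} = 315/2097152 ≈ 0.00015.


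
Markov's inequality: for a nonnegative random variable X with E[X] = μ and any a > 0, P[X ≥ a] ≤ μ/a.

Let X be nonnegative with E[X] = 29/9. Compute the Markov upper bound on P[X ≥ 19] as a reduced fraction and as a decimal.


μ = E[X] = 29/9, a = 19.
Markov: P[X ≥ 19] ≤ μ/a = (29/9)/19 = 29/171.
Numerically: ≈ 0.169591.
(Since a = 19 > μ = 3.222222, the bound 29/171 is < 1 and informative.)

P[X ≥ 19] ≤ 29/171 ≈ 0.169591.


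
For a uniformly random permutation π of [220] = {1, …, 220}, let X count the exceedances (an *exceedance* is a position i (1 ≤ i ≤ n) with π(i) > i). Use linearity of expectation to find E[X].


Write X = Σ_{i=1}^{220} X_i, where X_i = 1_{π(i) > i}.
For each fixed i, π(i) is uniform over {1, …, 220} (marginal of a uniform permutation), so P[π(i) > i] = (n − i)/n. Summing: Σ_{i=1}^{220} (n − i)/n = (0 + 1 + … + 219)/220 = 220(220 − 1)/(2·220) = (220 − 1)/2.
Hence E[X] = Σ_{i=1}^{220} (220 − i)/220 = 219/2 ≈ 109.500000.

E[X] = 219/2 = 109.500000.


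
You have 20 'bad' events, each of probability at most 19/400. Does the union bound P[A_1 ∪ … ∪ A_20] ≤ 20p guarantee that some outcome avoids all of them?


Union bound: P[∪_{i=1}^{20} A_i] ≤ Σ_i P[A_i] ≤ 20·p = 20·(19/400) = 19/20.
Numerically: 19/20 ≈ 0.950.
Is 19/20 < 1? YES.
Since P[∪ A_i] ≤ 19/20 < 1, the complement has P[∩ A_i^c] ≥ 1 − 19/20 = 1/20 > 0, so some outcome avoids every A_i.

20·p = 19/20 ≈ 0.950; existence CERTIFIED by the union bound.


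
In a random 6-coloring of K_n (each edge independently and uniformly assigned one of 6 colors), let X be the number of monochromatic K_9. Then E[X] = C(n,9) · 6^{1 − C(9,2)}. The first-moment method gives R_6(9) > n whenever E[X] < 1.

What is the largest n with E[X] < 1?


We need C(n, 9) · 6^{1 − 36} < 1, i.e. C(n, 9) < 6^{36 − 1} = 1719070799748422591028658176.
Check values of n near the boundary:
  n = 4407: C(4407, 9) = 1713856532599459170657070050; 1713856532599459170657070050 < 1719070799748422591028658176? YES
  n = 4408: C(4408, 9) = 1717362945146264156457459600; 1717362945146264156457459600 < 1719070799748422591028658176? YES
  n = 4409: C(4409, 9) = 1720875732988608787686577131; 1720875732988608787686577131 < 1719070799748422591028658176? NO
The largest n with C(n, 9) < 1719070799748422591028658176 is n = 4408 (where E[X] = 35778394690547169926197075/35813974994758803979763712 ≈ 0.999). Hence R_6(9) > 4408, i.e. R_6(9) ≥ 4409.

Largest n = 4408; hence R_6(9) > 4408.


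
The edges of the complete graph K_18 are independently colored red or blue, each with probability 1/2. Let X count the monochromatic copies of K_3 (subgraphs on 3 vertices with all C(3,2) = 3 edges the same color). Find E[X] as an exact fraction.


Let X = Σ_S X_S over the C(18, 3) = 816 subsets S of size 3, where X_S = 1 if the K_3 on S is monochromatic.
For a fixed S, the K_3 on S has C(3, 2) = 3 edges. P[all 3 edges red] = (1/2)^3, and likewise for blue, so P[monochromatic] = 2·(1/2)^3 = 2^{1 − 3} = 1/4.
By linearity: E[X] = C(18, 3) · 2^{1 − 3} = 816 · 1/4 = 204.
Numerically: E[X] ≈ 204.000000.

E[X] = C(18,3)·2^(1−C(3,2)) = 204 ≈ 204.000000.


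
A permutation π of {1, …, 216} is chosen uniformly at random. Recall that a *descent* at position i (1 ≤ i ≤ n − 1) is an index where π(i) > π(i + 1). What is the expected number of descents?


Write X = Σ X_I over i = 1, …, 215, with X_I the indicator of one descent.
There are 215 indicators.
For each fixed i, the pair (π(i), π(i+1)) is a uniformly random ordered pair of distinct values from {1, …, 216}; by symmetry P[π(i) > π(i+1)] = 1/2.
By linearity: E[X] = 215 · (1/2) = (216 − 1) · (1/2) = 215/2 ≈ 107.500000.

E[X] = 215/2 = 107.500000.


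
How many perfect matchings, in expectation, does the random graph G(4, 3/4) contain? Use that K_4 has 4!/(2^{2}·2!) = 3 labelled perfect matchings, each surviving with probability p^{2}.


K_4 has 4!/(2^{2}·2!) = 3 labelled perfect matchings.
For each such perfect matching H, let X_H = 1 if all 2 edges of H are present in G. Then P[X_H = 1] = p^{2} = (3/4)^{2} = 9/16.
By linearity: E[X] = Σ_H E[X_H] = 3 · p^{2} = 3 · 9/16 = 27/16.
Numerically: E[X] ≈ 1.6875.

E[X] = 3 · (3/4)^{2} = 27/16 ≈ 1.6875.


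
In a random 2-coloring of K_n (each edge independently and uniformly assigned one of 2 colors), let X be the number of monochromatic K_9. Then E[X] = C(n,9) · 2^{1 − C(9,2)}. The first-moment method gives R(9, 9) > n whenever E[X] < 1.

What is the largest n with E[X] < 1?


We need C(n, 9) · 2^{1 − 36} < 1, i.e. C(n, 9) < 2^{36 − 1} = 34359738368.
Check values of n near the boundary:
  n = 59: C(59, 9) = 12565671261; 12565671261 < 34359738368? YES
  n = 60: C(60, 9) = 14783142660; 14783142660 < 34359738368? YES
  n = 61: C(61, 9) = 17341763505; 17341763505 < 34359738368? YES
  n = 62: C(62, 9) = 20286591270; 20286591270 < 34359738368? YES
  n = 63: C(63, 9) = 23667689815; 23667689815 < 34359738368? YES
  n = 64: C(64, 9) = 27540584512; 27540584512 < 34359738368? YES
  n = 65: C(65, 9) = 31966749880; 31966749880 < 34359738368? YES
  n = 66: C(66, 9) = 37014131440; 37014131440 < 34359738368? NO
  n = 67: C(67, 9) = 42757703560; 42757703560 < 34359738368? NO
  n = 68: C(68, 9) = 49280065120; 49280065120 < 34359738368? NO
The largest n with C(n, 9) < 34359738368 is n = 65 (where E[X] = 3995843735/4294967296 ≈ 0.930). Hence R(9, 9) > 65, i.e. R(9, 9) ≥ 66.

Largest n = 65; hence R(9, 9) > 65.


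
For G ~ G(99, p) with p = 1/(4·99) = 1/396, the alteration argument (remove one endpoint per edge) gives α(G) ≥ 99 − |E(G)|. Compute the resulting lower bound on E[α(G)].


E[|E(G)|] = C(99, 2)·p = 4851 · (1/396) = 49/4.
E[α(G)] ≥ n − E[|E(G)|] = 99 − 49/4 = 347/4.
Numerically: ≈ 86.7500.
(This is only a lower bound; the true E[α(G)] may be larger.)

E[α(G)] ≥ 347/4 ≈ 86.7500.


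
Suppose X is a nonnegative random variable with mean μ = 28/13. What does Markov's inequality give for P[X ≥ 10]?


μ = E[X] = 28/13, a = 10.
Markov: P[X ≥ 10] ≤ μ/a = (28/13)/10 = 14/65.
Numerically: ≈ 0.215.
(Since a = 10 > μ = 2.154, the bound 14/65 is < 1 and informative.)

P[X ≥ 10] ≤ 14/65 ≈ 0.215.


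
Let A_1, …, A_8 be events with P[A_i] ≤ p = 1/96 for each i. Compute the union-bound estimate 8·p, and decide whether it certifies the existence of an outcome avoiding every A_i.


Union bound: P[∪_{i=1}^{8} A_i] ≤ Σ_i P[A_i] ≤ 8·p = 8·(1/96) = 1/12.
Numerically: 1/12 ≈ 0.083333.
Is 1/12 < 1? YES.
Since P[∪ A_i] ≤ 1/12 < 1, the complement has P[∩ A_i^c] ≥ 1 − 1/12 = 11/12 > 0, so some outcome avoids every A_i.

8·p = 1/12 ≈ 0.083333; existence CERTIFIED by the union bound.


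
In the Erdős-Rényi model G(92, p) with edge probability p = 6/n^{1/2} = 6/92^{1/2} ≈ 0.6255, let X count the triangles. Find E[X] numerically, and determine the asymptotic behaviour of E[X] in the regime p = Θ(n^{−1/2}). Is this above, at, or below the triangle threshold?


Number of potential triangles: C(92, 3) = 125580.
Each occurs with probability p³ ≈ (0.6255)³ ≈ 2.447778e-01.
By linearity: E[X] = C(92, 3)·p³ ≈ 125580 · 2.447778e-01 ≈ 30739.1949.
Since α = 1/2 < 1, p = c/n^{1/2} ≫ 1/n is above the triangle threshold p ~ 1/n. Asymptotically E[X] ~ (c³/6)·n^{3(1−α)} = (6³/6)·n^{1.5} → ∞; triangles are abundant w.h.p.

E[X] ≈ 30739.1949; in regime p = Θ(1/n^{1/2}) E[X] diverges (above the triangle threshold p ~ 1/n).


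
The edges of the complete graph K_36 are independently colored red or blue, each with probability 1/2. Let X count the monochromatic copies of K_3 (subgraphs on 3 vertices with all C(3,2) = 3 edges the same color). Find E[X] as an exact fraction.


Let X = Σ_S X_S over the C(36, 3) = 7140 subsets S of size 3, where X_S = 1 if the K_3 on S is monochromatic.
For a fixed S, the K_3 on S has C(3, 2) = 3 edges. P[all 3 edges red] = (1/2)^3, and likewise for blue, so P[monochromatic] = 2·(1/2)^3 = 2^{1 − 3} = 1/4.
By linearity: E[X] = C(36, 3) · 2^{1 − 3} = 7140 · 1/4 = 1785.
Numerically: E[X] ≈ 1785.000000.

E[X] = C(36,3)·2^(1−C(3,2)) = 1785 ≈ 1785.000000.


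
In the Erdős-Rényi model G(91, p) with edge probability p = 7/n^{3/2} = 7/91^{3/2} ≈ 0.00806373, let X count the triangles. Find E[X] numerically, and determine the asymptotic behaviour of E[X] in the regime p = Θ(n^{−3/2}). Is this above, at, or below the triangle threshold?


Number of potential triangles: C(91, 3) = 121485.
Each occurs with probability p³ ≈ (0.00806373)³ ≈ 5.24333800e-07.
By linearity: E[X] = C(91, 3)·p³ ≈ 121485 · 5.24333800e-07 ≈ 0.063699.
Since α = 3/2 > 1, p = c/n^{3/2} = o(1/n) is below the triangle threshold p ~ 1/n. Asymptotically E[X] ~ (c³/6)·n^{3(1−α)} = (7³/6)·n^{-1.5} → 0, so by Markov's inequality G has no triangles w.h.p.

E[X] ≈ 0.063699; in regime p = Θ(1/n^{3/2}) E[X] tends to 0 (below the triangle threshold p ~ 1/n).


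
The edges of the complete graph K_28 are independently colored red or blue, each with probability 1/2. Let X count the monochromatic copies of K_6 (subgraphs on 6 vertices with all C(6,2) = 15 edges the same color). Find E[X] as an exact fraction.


Let X = Σ_S X_S over the C(28, 6) = 376740 subsets S of size 6, where X_S = 1 if the K_6 on S is monochromatic.
For a fixed S, the K_6 on S has C(6, 2) = 15 edges. P[all 15 edges red] = (1/2)^15, and likewise for blue, so P[monochromatic] = 2·(1/2)^15 = 2^{1 − 15} = 1/16384.
By linearity of expectation: E[X] = C(28, 6) · 2^{1 − 15} = 376740 · 1/16384 = 94185/4096.
Numerically: E[X] ≈ 22.994385.

E[X] = C(28,6)·2^(1−C(6,2)) = 94185/4096 ≈ 22.994385.


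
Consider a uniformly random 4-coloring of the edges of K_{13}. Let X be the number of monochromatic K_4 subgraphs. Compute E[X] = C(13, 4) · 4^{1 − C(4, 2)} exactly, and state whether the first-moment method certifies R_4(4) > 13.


E[X] = C(13, 4) · 4^{1 − 6} = 715 · 4^{−5} = 715/1024.
As a reduced fraction: E[X] = 715/1024 ≈ 0.698.
Is E[X] < 1? YES.
Since E[X] < 1, there exists a 4-coloring of K_{13} with no monochromatic K_4; hence R_4(4) > 13.

E[X] = 715/1024 ≈ 0.698; E[X] < 1, so R_4(4) > 13.


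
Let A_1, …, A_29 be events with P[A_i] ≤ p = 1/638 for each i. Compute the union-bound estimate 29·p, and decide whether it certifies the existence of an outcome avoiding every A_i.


Union bound: P[∪_{i=1}^{29} A_i] ≤ Σ_i P[A_i] ≤ 29·p = 29·(1/638) = 1/22.
Numerically: 1/22 ≈ 0.045.
Is 1/22 < 1? YES.
Since P[∪ A_i] ≤ 1/22 < 1, the complement has P[∩ A_i^c] ≥ 1 − 1/22 = 21/22 > 0, so some outcome avoids every A_i.

29·p = 1/22 ≈ 0.045; existence CERTIFIED by the union bound.


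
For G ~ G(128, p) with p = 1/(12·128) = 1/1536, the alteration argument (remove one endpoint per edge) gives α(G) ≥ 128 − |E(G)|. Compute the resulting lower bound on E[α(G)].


E[|E(G)|] = C(128, 2)·p = 8128 · (1/1536) = 127/24.
E[α(G)] ≥ n − E[|E(G)|] = 128 − 127/24 = 2945/24.
Numerically: ≈ 122.7083.
(This is only a lower bound; the true E[α(G)] may be larger.)

E[α(G)] ≥ 2945/24 ≈ 122.7083.


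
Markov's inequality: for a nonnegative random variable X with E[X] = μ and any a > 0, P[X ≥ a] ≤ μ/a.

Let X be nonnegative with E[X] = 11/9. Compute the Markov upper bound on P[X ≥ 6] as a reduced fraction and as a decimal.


μ = E[X] = 11/9, a = 6.
Markov: P[X ≥ 6] ≤ μ/a = (11/9)/6 = 11/54.
Numerically: ≈ 0.2037.
(Since a = 6 > μ = 1.2222, the bound 11/54 is < 1 and informative.)

P[X ≥ 6] ≤ 11/54 ≈ 0.2037.


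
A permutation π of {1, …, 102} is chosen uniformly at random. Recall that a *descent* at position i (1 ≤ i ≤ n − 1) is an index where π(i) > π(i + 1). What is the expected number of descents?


Write X = Σ X_I over i = 1, …, 101, with X_I the indicator of one descent.
There are 101 indicators.
For each fixed i, the pair (π(i), π(i+1)) is a uniformly random ordered pair of distinct values from {1, …, 102}; by symmetry P[π(i) > π(i+1)] = 1/2.
By linearity: E[X] = 101 · (1/2) = (102 − 1) · (1/2) = 101/2 ≈ 50.500.

E[X] = 101/2 = 50.500.


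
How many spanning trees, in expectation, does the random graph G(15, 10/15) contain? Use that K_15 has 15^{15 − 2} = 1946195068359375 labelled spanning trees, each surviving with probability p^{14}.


K_15 has 15^{15 − 2} = 1946195068359375 labelled spanning trees.
For each such spanning tree H, let X_H = 1 if all 14 edges of H are present in G. Then P[X_H = 1] = p^{14} = (2/3)^{14} = 16384/4782969.
By linearity: E[X] = Σ_H E[X_H] = 1946195068359375 · p^{14} = 1946195068359375 · 16384/4782969 = 20000000000000/3.
Numerically: E[X] ≈ 6.667e+12.

E[X] = 1946195068359375 · (2/3)^{14} = 20000000000000/3 ≈ 6.667e+12.


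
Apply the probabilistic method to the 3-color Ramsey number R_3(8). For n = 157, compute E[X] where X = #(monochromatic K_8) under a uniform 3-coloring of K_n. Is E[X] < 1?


E[X] = C(157, 8) · 3^{1 − 28} = 7637643295425 · 3^{−27} = 7637643295425/7625597484987.
As a reduced fraction: E[X] = 848627032825/847288609443 ≈ 1.0016.
Is E[X] < 1? NO.
Since E[X] ≥ 1, the first-moment bound is inconclusive at n = 157; it does NOT by itself certify R_3(8) > 157.

E[X] = 848627032825/847288609443 ≈ 1.0016; E[X] ≥ 1; first-moment method inconclusive here.


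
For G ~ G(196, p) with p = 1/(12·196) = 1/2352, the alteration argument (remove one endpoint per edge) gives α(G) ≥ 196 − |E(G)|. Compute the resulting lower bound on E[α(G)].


E[|E(G)|] = C(196, 2)·p = 19110 · (1/2352) = 65/8.
E[α(G)] ≥ n − E[|E(G)|] = 196 − 65/8 = 1503/8.
Numerically: ≈ 187.8750.
(This is only a lower bound; the true E[α(G)] may be larger.)

E[α(G)] ≥ 1503/8 ≈ 187.8750.


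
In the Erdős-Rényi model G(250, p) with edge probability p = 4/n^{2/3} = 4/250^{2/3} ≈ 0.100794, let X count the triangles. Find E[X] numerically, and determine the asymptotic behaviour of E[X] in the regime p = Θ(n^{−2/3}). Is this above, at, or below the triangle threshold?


Number of potential triangles: C(250, 3) = 2573000.
Each occurs with probability p³ ≈ (0.100794)³ ≈ 1.02400000e-03.
By linearity: E[X] = C(250, 3)·p³ ≈ 2573000 · 1.02400000e-03 ≈ 2634.752000.
Since α = 2/3 < 1, p = c/n^{2/3} ≫ 1/n is above the triangle threshold p ~ 1/n. Asymptotically E[X] ~ (c³/6)·n^{3(1−α)} = (4³/6)·n^{1} → ∞; triangles are abundant w.h.p.

E[X] ≈ 2634.752000; in regime p = Θ(1/n^{2/3}) E[X] diverges (above the triangle threshold p ~ 1/n).


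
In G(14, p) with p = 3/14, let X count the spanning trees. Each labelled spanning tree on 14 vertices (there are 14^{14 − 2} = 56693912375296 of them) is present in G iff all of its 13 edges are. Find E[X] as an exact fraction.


K_14 has 14^{14 − 2} = 56693912375296 labelled spanning trees.
For each such spanning tree H, let X_H = 1 if all 13 edges of H are present in G. Then P[X_H = 1] = p^{13} = (3/14)^{13} = 1594323/793714773254144.
By linearity of expectation: E[X] = Σ_H E[X_H] = 56693912375296 · p^{13} = 56693912375296 · 1594323/793714773254144 = 1594323/14.
Numerically: E[X] ≈ 1.1388e+05.

E[X] = 56693912375296 · (3/14)^{13} = 1594323/14 ≈ 1.1388e+05.
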